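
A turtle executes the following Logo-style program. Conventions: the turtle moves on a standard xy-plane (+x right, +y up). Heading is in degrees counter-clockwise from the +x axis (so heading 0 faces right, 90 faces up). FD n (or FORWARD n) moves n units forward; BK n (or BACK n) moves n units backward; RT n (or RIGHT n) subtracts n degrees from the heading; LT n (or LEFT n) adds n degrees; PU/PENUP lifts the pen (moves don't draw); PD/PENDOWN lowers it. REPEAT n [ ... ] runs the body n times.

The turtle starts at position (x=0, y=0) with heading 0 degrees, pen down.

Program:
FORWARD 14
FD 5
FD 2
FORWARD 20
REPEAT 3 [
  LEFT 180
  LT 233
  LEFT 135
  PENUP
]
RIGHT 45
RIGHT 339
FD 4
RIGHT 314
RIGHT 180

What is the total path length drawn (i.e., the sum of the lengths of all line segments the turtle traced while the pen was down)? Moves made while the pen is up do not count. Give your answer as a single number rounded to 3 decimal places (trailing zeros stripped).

Answer: 41

Derivation:
Executing turtle program step by step:
Start: pos=(0,0), heading=0, pen down
FD 14: (0,0) -> (14,0) [heading=0, draw]
FD 5: (14,0) -> (19,0) [heading=0, draw]
FD 2: (19,0) -> (21,0) [heading=0, draw]
FD 20: (21,0) -> (41,0) [heading=0, draw]
REPEAT 3 [
  -- iteration 1/3 --
  LT 180: heading 0 -> 180
  LT 233: heading 180 -> 53
  LT 135: heading 53 -> 188
  PU: pen up
  -- iteration 2/3 --
  LT 180: heading 188 -> 8
  LT 233: heading 8 -> 241
  LT 135: heading 241 -> 16
  PU: pen up
  -- iteration 3/3 --
  LT 180: heading 16 -> 196
  LT 233: heading 196 -> 69
  LT 135: heading 69 -> 204
  PU: pen up
]
RT 45: heading 204 -> 159
RT 339: heading 159 -> 180
FD 4: (41,0) -> (37,0) [heading=180, move]
RT 314: heading 180 -> 226
RT 180: heading 226 -> 46
Final: pos=(37,0), heading=46, 4 segment(s) drawn

Segment lengths:
  seg 1: (0,0) -> (14,0), length = 14
  seg 2: (14,0) -> (19,0), length = 5
  seg 3: (19,0) -> (21,0), length = 2
  seg 4: (21,0) -> (41,0), length = 20
Total = 41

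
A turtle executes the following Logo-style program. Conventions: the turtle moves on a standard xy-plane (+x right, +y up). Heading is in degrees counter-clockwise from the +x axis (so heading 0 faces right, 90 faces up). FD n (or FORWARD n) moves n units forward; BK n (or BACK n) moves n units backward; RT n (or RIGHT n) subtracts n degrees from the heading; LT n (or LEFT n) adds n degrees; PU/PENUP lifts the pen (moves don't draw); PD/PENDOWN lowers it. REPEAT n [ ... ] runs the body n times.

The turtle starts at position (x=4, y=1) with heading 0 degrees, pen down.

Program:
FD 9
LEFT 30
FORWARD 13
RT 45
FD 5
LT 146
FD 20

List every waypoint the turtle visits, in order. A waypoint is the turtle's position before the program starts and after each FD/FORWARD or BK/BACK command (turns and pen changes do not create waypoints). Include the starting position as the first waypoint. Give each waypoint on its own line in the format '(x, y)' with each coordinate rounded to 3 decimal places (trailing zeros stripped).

Answer: (4, 1)
(13, 1)
(24.258, 7.5)
(29.088, 6.206)
(15.967, 21.3)

Derivation:
Executing turtle program step by step:
Start: pos=(4,1), heading=0, pen down
FD 9: (4,1) -> (13,1) [heading=0, draw]
LT 30: heading 0 -> 30
FD 13: (13,1) -> (24.258,7.5) [heading=30, draw]
RT 45: heading 30 -> 345
FD 5: (24.258,7.5) -> (29.088,6.206) [heading=345, draw]
LT 146: heading 345 -> 131
FD 20: (29.088,6.206) -> (15.967,21.3) [heading=131, draw]
Final: pos=(15.967,21.3), heading=131, 4 segment(s) drawn
Waypoints (5 total):
(4, 1)
(13, 1)
(24.258, 7.5)
(29.088, 6.206)
(15.967, 21.3)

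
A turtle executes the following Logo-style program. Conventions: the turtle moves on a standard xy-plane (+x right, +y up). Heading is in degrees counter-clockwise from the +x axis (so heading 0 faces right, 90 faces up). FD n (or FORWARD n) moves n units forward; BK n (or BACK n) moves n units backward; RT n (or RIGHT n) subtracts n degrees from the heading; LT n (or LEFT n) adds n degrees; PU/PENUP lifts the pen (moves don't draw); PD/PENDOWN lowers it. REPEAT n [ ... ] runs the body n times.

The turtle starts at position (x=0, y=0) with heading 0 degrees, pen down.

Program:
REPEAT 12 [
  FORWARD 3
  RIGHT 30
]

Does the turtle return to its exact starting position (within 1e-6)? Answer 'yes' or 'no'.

Answer: yes

Derivation:
Executing turtle program step by step:
Start: pos=(0,0), heading=0, pen down
REPEAT 12 [
  -- iteration 1/12 --
  FD 3: (0,0) -> (3,0) [heading=0, draw]
  RT 30: heading 0 -> 330
  -- iteration 2/12 --
  FD 3: (3,0) -> (5.598,-1.5) [heading=330, draw]
  RT 30: heading 330 -> 300
  -- iteration 3/12 --
  FD 3: (5.598,-1.5) -> (7.098,-4.098) [heading=300, draw]
  RT 30: heading 300 -> 270
  -- iteration 4/12 --
  FD 3: (7.098,-4.098) -> (7.098,-7.098) [heading=270, draw]
  RT 30: heading 270 -> 240
  -- iteration 5/12 --
  FD 3: (7.098,-7.098) -> (5.598,-9.696) [heading=240, draw]
  RT 30: heading 240 -> 210
  -- iteration 6/12 --
  FD 3: (5.598,-9.696) -> (3,-11.196) [heading=210, draw]
  RT 30: heading 210 -> 180
  -- iteration 7/12 --
  FD 3: (3,-11.196) -> (0,-11.196) [heading=180, draw]
  RT 30: heading 180 -> 150
  -- iteration 8/12 --
  FD 3: (0,-11.196) -> (-2.598,-9.696) [heading=150, draw]
  RT 30: heading 150 -> 120
  -- iteration 9/12 --
  FD 3: (-2.598,-9.696) -> (-4.098,-7.098) [heading=120, draw]
  RT 30: heading 120 -> 90
  -- iteration 10/12 --
  FD 3: (-4.098,-7.098) -> (-4.098,-4.098) [heading=90, draw]
  RT 30: heading 90 -> 60
  -- iteration 11/12 --
  FD 3: (-4.098,-4.098) -> (-2.598,-1.5) [heading=60, draw]
  RT 30: heading 60 -> 30
  -- iteration 12/12 --
  FD 3: (-2.598,-1.5) -> (0,0) [heading=30, draw]
  RT 30: heading 30 -> 0
]
Final: pos=(0,0), heading=0, 12 segment(s) drawn

Start position: (0, 0)
Final position: (0, 0)
Distance = 0; < 1e-6 -> CLOSED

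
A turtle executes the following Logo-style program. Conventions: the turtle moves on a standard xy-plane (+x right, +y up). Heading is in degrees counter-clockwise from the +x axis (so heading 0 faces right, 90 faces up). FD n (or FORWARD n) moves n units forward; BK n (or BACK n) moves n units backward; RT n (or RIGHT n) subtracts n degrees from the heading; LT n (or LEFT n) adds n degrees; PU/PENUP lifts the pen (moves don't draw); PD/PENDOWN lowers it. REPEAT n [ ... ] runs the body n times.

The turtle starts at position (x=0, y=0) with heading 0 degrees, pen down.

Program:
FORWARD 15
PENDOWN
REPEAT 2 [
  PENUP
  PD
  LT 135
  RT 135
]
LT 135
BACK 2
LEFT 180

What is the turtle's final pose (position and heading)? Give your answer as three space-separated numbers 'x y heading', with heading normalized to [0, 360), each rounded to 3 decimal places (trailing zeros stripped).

Answer: 16.414 -1.414 315

Derivation:
Executing turtle program step by step:
Start: pos=(0,0), heading=0, pen down
FD 15: (0,0) -> (15,0) [heading=0, draw]
PD: pen down
REPEAT 2 [
  -- iteration 1/2 --
  PU: pen up
  PD: pen down
  LT 135: heading 0 -> 135
  RT 135: heading 135 -> 0
  -- iteration 2/2 --
  PU: pen up
  PD: pen down
  LT 135: heading 0 -> 135
  RT 135: heading 135 -> 0
]
LT 135: heading 0 -> 135
BK 2: (15,0) -> (16.414,-1.414) [heading=135, draw]
LT 180: heading 135 -> 315
Final: pos=(16.414,-1.414), heading=315, 2 segment(s) drawn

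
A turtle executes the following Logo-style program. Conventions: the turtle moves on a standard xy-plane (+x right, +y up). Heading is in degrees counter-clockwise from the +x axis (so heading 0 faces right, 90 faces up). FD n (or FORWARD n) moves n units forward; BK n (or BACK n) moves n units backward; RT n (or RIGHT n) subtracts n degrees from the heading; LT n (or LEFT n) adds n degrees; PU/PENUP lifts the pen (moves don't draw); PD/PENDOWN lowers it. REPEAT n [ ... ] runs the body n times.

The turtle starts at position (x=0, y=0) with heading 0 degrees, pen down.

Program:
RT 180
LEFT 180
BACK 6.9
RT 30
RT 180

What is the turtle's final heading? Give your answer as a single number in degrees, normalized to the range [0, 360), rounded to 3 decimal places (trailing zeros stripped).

Answer: 150

Derivation:
Executing turtle program step by step:
Start: pos=(0,0), heading=0, pen down
RT 180: heading 0 -> 180
LT 180: heading 180 -> 0
BK 6.9: (0,0) -> (-6.9,0) [heading=0, draw]
RT 30: heading 0 -> 330
RT 180: heading 330 -> 150
Final: pos=(-6.9,0), heading=150, 1 segment(s) drawn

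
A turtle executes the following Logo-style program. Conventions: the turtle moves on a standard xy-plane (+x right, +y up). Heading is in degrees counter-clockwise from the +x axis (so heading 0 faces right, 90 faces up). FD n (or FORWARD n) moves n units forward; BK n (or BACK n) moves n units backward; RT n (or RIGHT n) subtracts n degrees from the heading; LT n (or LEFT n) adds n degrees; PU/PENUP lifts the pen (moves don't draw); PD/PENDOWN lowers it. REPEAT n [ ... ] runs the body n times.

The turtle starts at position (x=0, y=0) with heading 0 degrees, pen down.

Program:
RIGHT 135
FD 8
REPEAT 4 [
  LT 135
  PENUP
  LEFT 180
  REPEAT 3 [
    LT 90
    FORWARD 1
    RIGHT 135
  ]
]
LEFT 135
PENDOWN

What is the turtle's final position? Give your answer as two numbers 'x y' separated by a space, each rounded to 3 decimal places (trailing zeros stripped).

Answer: -5.657 -5.657

Derivation:
Executing turtle program step by step:
Start: pos=(0,0), heading=0, pen down
RT 135: heading 0 -> 225
FD 8: (0,0) -> (-5.657,-5.657) [heading=225, draw]
REPEAT 4 [
  -- iteration 1/4 --
  LT 135: heading 225 -> 0
  PU: pen up
  LT 180: heading 0 -> 180
  REPEAT 3 [
    -- iteration 1/3 --
    LT 90: heading 180 -> 270
    FD 1: (-5.657,-5.657) -> (-5.657,-6.657) [heading=270, move]
    RT 135: heading 270 -> 135
    -- iteration 2/3 --
    LT 90: heading 135 -> 225
    FD 1: (-5.657,-6.657) -> (-6.364,-7.364) [heading=225, move]
    RT 135: heading 225 -> 90
    -- iteration 3/3 --
    LT 90: heading 90 -> 180
    FD 1: (-6.364,-7.364) -> (-7.364,-7.364) [heading=180, move]
    RT 135: heading 180 -> 45
  ]
  -- iteration 2/4 --
  LT 135: heading 45 -> 180
  PU: pen up
  LT 180: heading 180 -> 0
  REPEAT 3 [
    -- iteration 1/3 --
    LT 90: heading 0 -> 90
    FD 1: (-7.364,-7.364) -> (-7.364,-6.364) [heading=90, move]
    RT 135: heading 90 -> 315
    -- iteration 2/3 --
    LT 90: heading 315 -> 45
    FD 1: (-7.364,-6.364) -> (-6.657,-5.657) [heading=45, move]
    RT 135: heading 45 -> 270
    -- iteration 3/3 --
    LT 90: heading 270 -> 0
    FD 1: (-6.657,-5.657) -> (-5.657,-5.657) [heading=0, move]
    RT 135: heading 0 -> 225
  ]
  -- iteration 3/4 --
  LT 135: heading 225 -> 0
  PU: pen up
  LT 180: heading 0 -> 180
  REPEAT 3 [
    -- iteration 1/3 --
    LT 90: heading 180 -> 270
    FD 1: (-5.657,-5.657) -> (-5.657,-6.657) [heading=270, move]
    RT 135: heading 270 -> 135
    -- iteration 2/3 --
    LT 90: heading 135 -> 225
    FD 1: (-5.657,-6.657) -> (-6.364,-7.364) [heading=225, move]
    RT 135: heading 225 -> 90
    -- iteration 3/3 --
    LT 90: heading 90 -> 180
    FD 1: (-6.364,-7.364) -> (-7.364,-7.364) [heading=180, move]
    RT 135: heading 180 -> 45
  ]
  -- iteration 4/4 --
  LT 135: heading 45 -> 180
  PU: pen up
  LT 180: heading 180 -> 0
  REPEAT 3 [
    -- iteration 1/3 --
    LT 90: heading 0 -> 90
    FD 1: (-7.364,-7.364) -> (-7.364,-6.364) [heading=90, move]
    RT 135: heading 90 -> 315
    -- iteration 2/3 --
    LT 90: heading 315 -> 45
    FD 1: (-7.364,-6.364) -> (-6.657,-5.657) [heading=45, move]
    RT 135: heading 45 -> 270
    -- iteration 3/3 --
    LT 90: heading 270 -> 0
    FD 1: (-6.657,-5.657) -> (-5.657,-5.657) [heading=0, move]
    RT 135: heading 0 -> 225
  ]
]
LT 135: heading 225 -> 0
PD: pen down
Final: pos=(-5.657,-5.657), heading=0, 1 segment(s) drawn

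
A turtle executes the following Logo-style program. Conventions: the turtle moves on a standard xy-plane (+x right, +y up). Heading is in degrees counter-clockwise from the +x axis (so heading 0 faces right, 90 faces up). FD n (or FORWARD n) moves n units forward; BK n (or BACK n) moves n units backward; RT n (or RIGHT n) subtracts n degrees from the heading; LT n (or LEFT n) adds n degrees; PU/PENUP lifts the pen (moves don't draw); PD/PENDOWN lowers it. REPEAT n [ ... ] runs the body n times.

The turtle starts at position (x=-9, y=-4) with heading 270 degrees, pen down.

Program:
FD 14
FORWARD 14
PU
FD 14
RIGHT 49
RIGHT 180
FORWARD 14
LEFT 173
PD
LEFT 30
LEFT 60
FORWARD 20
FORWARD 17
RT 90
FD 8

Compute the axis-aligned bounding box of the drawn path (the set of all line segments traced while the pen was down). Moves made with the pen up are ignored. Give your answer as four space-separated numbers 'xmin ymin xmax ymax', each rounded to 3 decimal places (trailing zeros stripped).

Answer: -9 -71.963 22.256 -4

Derivation:
Executing turtle program step by step:
Start: pos=(-9,-4), heading=270, pen down
FD 14: (-9,-4) -> (-9,-18) [heading=270, draw]
FD 14: (-9,-18) -> (-9,-32) [heading=270, draw]
PU: pen up
FD 14: (-9,-32) -> (-9,-46) [heading=270, move]
RT 49: heading 270 -> 221
RT 180: heading 221 -> 41
FD 14: (-9,-46) -> (1.566,-36.815) [heading=41, move]
LT 173: heading 41 -> 214
PD: pen down
LT 30: heading 214 -> 244
LT 60: heading 244 -> 304
FD 20: (1.566,-36.815) -> (12.75,-53.396) [heading=304, draw]
FD 17: (12.75,-53.396) -> (22.256,-67.49) [heading=304, draw]
RT 90: heading 304 -> 214
FD 8: (22.256,-67.49) -> (15.624,-71.963) [heading=214, draw]
Final: pos=(15.624,-71.963), heading=214, 5 segment(s) drawn

Segment endpoints: x in {-9, -9, -9, 1.566, 12.75, 15.624, 22.256}, y in {-71.963, -67.49, -53.396, -36.815, -32, -18, -4}
xmin=-9, ymin=-71.963, xmax=22.256, ymax=-4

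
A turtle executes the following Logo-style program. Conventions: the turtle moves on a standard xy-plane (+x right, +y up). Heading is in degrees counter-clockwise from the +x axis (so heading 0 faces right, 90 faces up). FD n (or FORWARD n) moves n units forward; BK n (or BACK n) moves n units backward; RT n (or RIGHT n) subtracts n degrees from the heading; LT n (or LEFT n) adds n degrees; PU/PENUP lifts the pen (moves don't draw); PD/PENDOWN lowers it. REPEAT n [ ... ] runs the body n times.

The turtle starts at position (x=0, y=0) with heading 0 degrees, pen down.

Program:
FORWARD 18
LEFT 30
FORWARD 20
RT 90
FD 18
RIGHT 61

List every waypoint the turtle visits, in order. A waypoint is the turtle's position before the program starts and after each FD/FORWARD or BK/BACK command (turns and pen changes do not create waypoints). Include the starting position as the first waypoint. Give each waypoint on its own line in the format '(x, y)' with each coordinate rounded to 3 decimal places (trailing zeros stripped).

Answer: (0, 0)
(18, 0)
(35.321, 10)
(44.321, -5.588)

Derivation:
Executing turtle program step by step:
Start: pos=(0,0), heading=0, pen down
FD 18: (0,0) -> (18,0) [heading=0, draw]
LT 30: heading 0 -> 30
FD 20: (18,0) -> (35.321,10) [heading=30, draw]
RT 90: heading 30 -> 300
FD 18: (35.321,10) -> (44.321,-5.588) [heading=300, draw]
RT 61: heading 300 -> 239
Final: pos=(44.321,-5.588), heading=239, 3 segment(s) drawn
Waypoints (4 total):
(0, 0)
(18, 0)
(35.321, 10)
(44.321, -5.588)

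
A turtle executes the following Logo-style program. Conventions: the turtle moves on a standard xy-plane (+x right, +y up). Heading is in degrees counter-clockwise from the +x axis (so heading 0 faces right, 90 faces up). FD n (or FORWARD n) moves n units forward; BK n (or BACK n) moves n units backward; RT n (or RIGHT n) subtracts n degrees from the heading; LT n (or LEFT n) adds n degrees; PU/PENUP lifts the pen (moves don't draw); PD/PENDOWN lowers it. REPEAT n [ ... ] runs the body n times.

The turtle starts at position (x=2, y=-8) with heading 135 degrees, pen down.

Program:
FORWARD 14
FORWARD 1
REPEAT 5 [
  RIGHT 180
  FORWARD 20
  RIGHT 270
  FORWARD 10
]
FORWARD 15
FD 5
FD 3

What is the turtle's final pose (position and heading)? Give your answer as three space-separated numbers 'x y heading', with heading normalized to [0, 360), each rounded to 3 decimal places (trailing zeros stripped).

Executing turtle program step by step:
Start: pos=(2,-8), heading=135, pen down
FD 14: (2,-8) -> (-7.899,1.899) [heading=135, draw]
FD 1: (-7.899,1.899) -> (-8.607,2.607) [heading=135, draw]
REPEAT 5 [
  -- iteration 1/5 --
  RT 180: heading 135 -> 315
  FD 20: (-8.607,2.607) -> (5.536,-11.536) [heading=315, draw]
  RT 270: heading 315 -> 45
  FD 10: (5.536,-11.536) -> (12.607,-4.464) [heading=45, draw]
  -- iteration 2/5 --
  RT 180: heading 45 -> 225
  FD 20: (12.607,-4.464) -> (-1.536,-18.607) [heading=225, draw]
  RT 270: heading 225 -> 315
  FD 10: (-1.536,-18.607) -> (5.536,-25.678) [heading=315, draw]
  -- iteration 3/5 --
  RT 180: heading 315 -> 135
  FD 20: (5.536,-25.678) -> (-8.607,-11.536) [heading=135, draw]
  RT 270: heading 135 -> 225
  FD 10: (-8.607,-11.536) -> (-15.678,-18.607) [heading=225, draw]
  -- iteration 4/5 --
  RT 180: heading 225 -> 45
  FD 20: (-15.678,-18.607) -> (-1.536,-4.464) [heading=45, draw]
  RT 270: heading 45 -> 135
  FD 10: (-1.536,-4.464) -> (-8.607,2.607) [heading=135, draw]
  -- iteration 5/5 --
  RT 180: heading 135 -> 315
  FD 20: (-8.607,2.607) -> (5.536,-11.536) [heading=315, draw]
  RT 270: heading 315 -> 45
  FD 10: (5.536,-11.536) -> (12.607,-4.464) [heading=45, draw]
]
FD 15: (12.607,-4.464) -> (23.213,6.142) [heading=45, draw]
FD 5: (23.213,6.142) -> (26.749,9.678) [heading=45, draw]
FD 3: (26.749,9.678) -> (28.87,11.799) [heading=45, draw]
Final: pos=(28.87,11.799), heading=45, 15 segment(s) drawn

Answer: 28.87 11.799 45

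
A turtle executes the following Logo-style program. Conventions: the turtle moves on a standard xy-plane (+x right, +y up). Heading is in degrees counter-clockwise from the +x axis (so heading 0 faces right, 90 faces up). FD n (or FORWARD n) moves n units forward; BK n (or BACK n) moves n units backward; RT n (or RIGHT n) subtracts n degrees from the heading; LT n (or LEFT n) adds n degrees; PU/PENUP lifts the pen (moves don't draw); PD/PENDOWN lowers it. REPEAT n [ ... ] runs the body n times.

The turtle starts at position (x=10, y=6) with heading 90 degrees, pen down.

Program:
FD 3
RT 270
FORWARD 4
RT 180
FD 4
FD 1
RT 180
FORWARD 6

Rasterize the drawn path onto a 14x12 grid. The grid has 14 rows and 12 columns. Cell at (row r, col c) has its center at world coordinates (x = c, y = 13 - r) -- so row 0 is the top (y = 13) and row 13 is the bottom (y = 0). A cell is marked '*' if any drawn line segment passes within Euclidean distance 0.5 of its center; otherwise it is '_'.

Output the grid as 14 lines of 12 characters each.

Segment 0: (10,6) -> (10,9)
Segment 1: (10,9) -> (6,9)
Segment 2: (6,9) -> (10,9)
Segment 3: (10,9) -> (11,9)
Segment 4: (11,9) -> (5,9)

Answer: ____________
____________
____________
____________
_____*******
__________*_
__________*_
__________*_
____________
____________
____________
____________
____________
____________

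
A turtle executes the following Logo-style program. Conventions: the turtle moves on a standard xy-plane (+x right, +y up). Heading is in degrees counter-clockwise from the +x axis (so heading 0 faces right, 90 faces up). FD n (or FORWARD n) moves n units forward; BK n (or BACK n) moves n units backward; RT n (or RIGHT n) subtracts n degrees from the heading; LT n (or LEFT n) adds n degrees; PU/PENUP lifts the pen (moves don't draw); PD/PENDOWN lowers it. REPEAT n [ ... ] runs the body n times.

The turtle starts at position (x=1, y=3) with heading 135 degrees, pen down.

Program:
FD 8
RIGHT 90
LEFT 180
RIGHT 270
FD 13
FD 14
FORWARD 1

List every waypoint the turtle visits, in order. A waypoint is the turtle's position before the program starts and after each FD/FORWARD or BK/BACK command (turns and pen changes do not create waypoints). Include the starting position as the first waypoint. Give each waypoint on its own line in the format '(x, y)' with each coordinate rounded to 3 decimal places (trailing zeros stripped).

Executing turtle program step by step:
Start: pos=(1,3), heading=135, pen down
FD 8: (1,3) -> (-4.657,8.657) [heading=135, draw]
RT 90: heading 135 -> 45
LT 180: heading 45 -> 225
RT 270: heading 225 -> 315
FD 13: (-4.657,8.657) -> (4.536,-0.536) [heading=315, draw]
FD 14: (4.536,-0.536) -> (14.435,-10.435) [heading=315, draw]
FD 1: (14.435,-10.435) -> (15.142,-11.142) [heading=315, draw]
Final: pos=(15.142,-11.142), heading=315, 4 segment(s) drawn
Waypoints (5 total):
(1, 3)
(-4.657, 8.657)
(4.536, -0.536)
(14.435, -10.435)
(15.142, -11.142)

Answer: (1, 3)
(-4.657, 8.657)
(4.536, -0.536)
(14.435, -10.435)
(15.142, -11.142)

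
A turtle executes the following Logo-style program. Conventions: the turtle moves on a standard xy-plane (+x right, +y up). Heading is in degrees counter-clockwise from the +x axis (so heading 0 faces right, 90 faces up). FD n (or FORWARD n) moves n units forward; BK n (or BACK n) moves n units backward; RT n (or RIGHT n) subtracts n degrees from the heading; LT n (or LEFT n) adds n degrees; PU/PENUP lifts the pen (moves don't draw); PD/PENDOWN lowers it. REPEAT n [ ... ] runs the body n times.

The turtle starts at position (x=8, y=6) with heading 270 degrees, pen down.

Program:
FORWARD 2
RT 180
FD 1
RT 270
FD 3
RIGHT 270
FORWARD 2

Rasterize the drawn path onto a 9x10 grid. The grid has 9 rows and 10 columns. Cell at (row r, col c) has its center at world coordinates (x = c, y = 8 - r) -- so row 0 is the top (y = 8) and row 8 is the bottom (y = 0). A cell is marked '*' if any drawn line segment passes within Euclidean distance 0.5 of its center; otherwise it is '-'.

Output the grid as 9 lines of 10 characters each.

Segment 0: (8,6) -> (8,4)
Segment 1: (8,4) -> (8,5)
Segment 2: (8,5) -> (5,5)
Segment 3: (5,5) -> (5,3)

Answer: ----------
----------
--------*-
-----****-
-----*--*-
-----*----
----------
----------
----------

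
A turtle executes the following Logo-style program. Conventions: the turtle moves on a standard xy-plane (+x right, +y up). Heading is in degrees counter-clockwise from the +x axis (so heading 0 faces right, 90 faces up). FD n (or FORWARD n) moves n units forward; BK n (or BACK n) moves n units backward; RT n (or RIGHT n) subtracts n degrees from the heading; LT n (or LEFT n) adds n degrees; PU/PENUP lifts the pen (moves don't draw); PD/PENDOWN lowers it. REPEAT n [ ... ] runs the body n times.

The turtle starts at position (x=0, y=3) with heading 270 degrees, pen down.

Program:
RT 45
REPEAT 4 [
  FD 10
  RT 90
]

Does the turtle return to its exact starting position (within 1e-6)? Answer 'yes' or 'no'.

Answer: yes

Derivation:
Executing turtle program step by step:
Start: pos=(0,3), heading=270, pen down
RT 45: heading 270 -> 225
REPEAT 4 [
  -- iteration 1/4 --
  FD 10: (0,3) -> (-7.071,-4.071) [heading=225, draw]
  RT 90: heading 225 -> 135
  -- iteration 2/4 --
  FD 10: (-7.071,-4.071) -> (-14.142,3) [heading=135, draw]
  RT 90: heading 135 -> 45
  -- iteration 3/4 --
  FD 10: (-14.142,3) -> (-7.071,10.071) [heading=45, draw]
  RT 90: heading 45 -> 315
  -- iteration 4/4 --
  FD 10: (-7.071,10.071) -> (0,3) [heading=315, draw]
  RT 90: heading 315 -> 225
]
Final: pos=(0,3), heading=225, 4 segment(s) drawn

Start position: (0, 3)
Final position: (0, 3)
Distance = 0; < 1e-6 -> CLOSED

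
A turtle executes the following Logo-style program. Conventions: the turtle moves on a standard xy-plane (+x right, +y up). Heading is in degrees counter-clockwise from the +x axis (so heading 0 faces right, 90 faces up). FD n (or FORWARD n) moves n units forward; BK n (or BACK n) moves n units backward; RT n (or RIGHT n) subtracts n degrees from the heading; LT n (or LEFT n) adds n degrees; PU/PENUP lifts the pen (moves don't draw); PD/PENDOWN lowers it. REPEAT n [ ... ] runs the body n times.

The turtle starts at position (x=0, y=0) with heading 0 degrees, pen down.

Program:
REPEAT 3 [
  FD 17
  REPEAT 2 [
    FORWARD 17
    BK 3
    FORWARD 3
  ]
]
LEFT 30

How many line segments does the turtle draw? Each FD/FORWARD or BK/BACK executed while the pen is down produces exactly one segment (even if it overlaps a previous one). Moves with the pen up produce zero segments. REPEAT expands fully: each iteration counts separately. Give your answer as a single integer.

Executing turtle program step by step:
Start: pos=(0,0), heading=0, pen down
REPEAT 3 [
  -- iteration 1/3 --
  FD 17: (0,0) -> (17,0) [heading=0, draw]
  REPEAT 2 [
    -- iteration 1/2 --
    FD 17: (17,0) -> (34,0) [heading=0, draw]
    BK 3: (34,0) -> (31,0) [heading=0, draw]
    FD 3: (31,0) -> (34,0) [heading=0, draw]
    -- iteration 2/2 --
    FD 17: (34,0) -> (51,0) [heading=0, draw]
    BK 3: (51,0) -> (48,0) [heading=0, draw]
    FD 3: (48,0) -> (51,0) [heading=0, draw]
  ]
  -- iteration 2/3 --
  FD 17: (51,0) -> (68,0) [heading=0, draw]
  REPEAT 2 [
    -- iteration 1/2 --
    FD 17: (68,0) -> (85,0) [heading=0, draw]
    BK 3: (85,0) -> (82,0) [heading=0, draw]
    FD 3: (82,0) -> (85,0) [heading=0, draw]
    -- iteration 2/2 --
    FD 17: (85,0) -> (102,0) [heading=0, draw]
    BK 3: (102,0) -> (99,0) [heading=0, draw]
    FD 3: (99,0) -> (102,0) [heading=0, draw]
  ]
  -- iteration 3/3 --
  FD 17: (102,0) -> (119,0) [heading=0, draw]
  REPEAT 2 [
    -- iteration 1/2 --
    FD 17: (119,0) -> (136,0) [heading=0, draw]
    BK 3: (136,0) -> (133,0) [heading=0, draw]
    FD 3: (133,0) -> (136,0) [heading=0, draw]
    -- iteration 2/2 --
    FD 17: (136,0) -> (153,0) [heading=0, draw]
    BK 3: (153,0) -> (150,0) [heading=0, draw]
    FD 3: (150,0) -> (153,0) [heading=0, draw]
  ]
]
LT 30: heading 0 -> 30
Final: pos=(153,0), heading=30, 21 segment(s) drawn
Segments drawn: 21

Answer: 21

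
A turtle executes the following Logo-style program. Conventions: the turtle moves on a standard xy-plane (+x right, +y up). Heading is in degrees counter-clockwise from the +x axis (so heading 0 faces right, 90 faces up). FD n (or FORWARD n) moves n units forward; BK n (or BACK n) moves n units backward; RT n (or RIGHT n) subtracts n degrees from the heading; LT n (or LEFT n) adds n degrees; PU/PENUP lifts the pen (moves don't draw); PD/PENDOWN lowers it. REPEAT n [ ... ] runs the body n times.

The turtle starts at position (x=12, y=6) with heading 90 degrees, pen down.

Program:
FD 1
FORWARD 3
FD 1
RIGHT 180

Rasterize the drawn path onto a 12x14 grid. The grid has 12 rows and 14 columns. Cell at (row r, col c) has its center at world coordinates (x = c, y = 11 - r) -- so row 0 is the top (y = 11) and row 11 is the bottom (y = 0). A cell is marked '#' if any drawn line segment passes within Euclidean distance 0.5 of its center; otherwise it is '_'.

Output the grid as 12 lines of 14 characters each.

Answer: ____________#_
____________#_
____________#_
____________#_
____________#_
____________#_
______________
______________
______________
______________
______________
______________

Derivation:
Segment 0: (12,6) -> (12,7)
Segment 1: (12,7) -> (12,10)
Segment 2: (12,10) -> (12,11)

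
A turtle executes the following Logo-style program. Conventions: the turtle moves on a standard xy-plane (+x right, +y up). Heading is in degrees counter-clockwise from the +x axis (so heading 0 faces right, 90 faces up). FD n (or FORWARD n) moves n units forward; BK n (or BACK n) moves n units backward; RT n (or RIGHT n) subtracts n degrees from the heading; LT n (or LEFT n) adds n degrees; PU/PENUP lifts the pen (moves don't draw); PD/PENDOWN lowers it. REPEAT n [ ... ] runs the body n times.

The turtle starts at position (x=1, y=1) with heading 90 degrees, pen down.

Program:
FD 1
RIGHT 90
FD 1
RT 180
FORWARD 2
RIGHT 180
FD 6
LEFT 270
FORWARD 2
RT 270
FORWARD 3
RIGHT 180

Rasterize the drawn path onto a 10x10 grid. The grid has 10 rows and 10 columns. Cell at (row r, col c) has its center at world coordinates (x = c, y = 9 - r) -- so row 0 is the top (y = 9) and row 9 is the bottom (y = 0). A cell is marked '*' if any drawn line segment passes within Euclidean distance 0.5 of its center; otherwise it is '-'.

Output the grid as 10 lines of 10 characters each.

Segment 0: (1,1) -> (1,2)
Segment 1: (1,2) -> (2,2)
Segment 2: (2,2) -> (0,2)
Segment 3: (0,2) -> (6,2)
Segment 4: (6,2) -> (6,0)
Segment 5: (6,0) -> (9,0)

Answer: ----------
----------
----------
----------
----------
----------
----------
*******---
-*----*---
------****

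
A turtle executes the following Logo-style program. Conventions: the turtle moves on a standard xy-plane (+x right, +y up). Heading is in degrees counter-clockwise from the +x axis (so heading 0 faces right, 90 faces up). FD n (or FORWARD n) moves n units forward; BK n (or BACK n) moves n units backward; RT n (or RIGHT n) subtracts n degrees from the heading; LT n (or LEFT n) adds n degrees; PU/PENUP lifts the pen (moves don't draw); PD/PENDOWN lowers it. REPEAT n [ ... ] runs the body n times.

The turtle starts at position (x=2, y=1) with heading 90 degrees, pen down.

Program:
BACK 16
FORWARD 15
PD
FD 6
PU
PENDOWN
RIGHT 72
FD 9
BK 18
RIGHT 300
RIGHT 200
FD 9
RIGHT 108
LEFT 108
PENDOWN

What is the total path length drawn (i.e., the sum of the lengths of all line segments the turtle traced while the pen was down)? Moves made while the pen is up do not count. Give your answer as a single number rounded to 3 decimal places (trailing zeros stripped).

Answer: 73

Derivation:
Executing turtle program step by step:
Start: pos=(2,1), heading=90, pen down
BK 16: (2,1) -> (2,-15) [heading=90, draw]
FD 15: (2,-15) -> (2,0) [heading=90, draw]
PD: pen down
FD 6: (2,0) -> (2,6) [heading=90, draw]
PU: pen up
PD: pen down
RT 72: heading 90 -> 18
FD 9: (2,6) -> (10.56,8.781) [heading=18, draw]
BK 18: (10.56,8.781) -> (-6.56,3.219) [heading=18, draw]
RT 300: heading 18 -> 78
RT 200: heading 78 -> 238
FD 9: (-6.56,3.219) -> (-11.329,-4.414) [heading=238, draw]
RT 108: heading 238 -> 130
LT 108: heading 130 -> 238
PD: pen down
Final: pos=(-11.329,-4.414), heading=238, 6 segment(s) drawn

Segment lengths:
  seg 1: (2,1) -> (2,-15), length = 16
  seg 2: (2,-15) -> (2,0), length = 15
  seg 3: (2,0) -> (2,6), length = 6
  seg 4: (2,6) -> (10.56,8.781), length = 9
  seg 5: (10.56,8.781) -> (-6.56,3.219), length = 18
  seg 6: (-6.56,3.219) -> (-11.329,-4.414), length = 9
Total = 73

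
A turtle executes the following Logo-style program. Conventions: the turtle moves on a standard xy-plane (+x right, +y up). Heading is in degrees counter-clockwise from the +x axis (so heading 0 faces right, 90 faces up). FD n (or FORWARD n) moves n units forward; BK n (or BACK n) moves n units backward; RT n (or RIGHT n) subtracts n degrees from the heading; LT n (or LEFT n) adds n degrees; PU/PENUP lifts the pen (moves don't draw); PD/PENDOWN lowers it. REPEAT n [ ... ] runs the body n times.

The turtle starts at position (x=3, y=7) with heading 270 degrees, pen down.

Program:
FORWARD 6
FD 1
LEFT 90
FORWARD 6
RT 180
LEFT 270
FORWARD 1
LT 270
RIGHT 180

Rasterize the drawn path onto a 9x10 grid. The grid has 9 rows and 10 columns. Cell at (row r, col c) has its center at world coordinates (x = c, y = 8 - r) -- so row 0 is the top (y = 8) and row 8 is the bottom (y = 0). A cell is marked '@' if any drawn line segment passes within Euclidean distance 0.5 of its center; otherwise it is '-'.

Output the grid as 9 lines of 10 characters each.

Segment 0: (3,7) -> (3,1)
Segment 1: (3,1) -> (3,0)
Segment 2: (3,0) -> (9,-0)
Segment 3: (9,-0) -> (9,1)

Answer: ----------
---@------
---@------
---@------
---@------
---@------
---@------
---@-----@
---@@@@@@@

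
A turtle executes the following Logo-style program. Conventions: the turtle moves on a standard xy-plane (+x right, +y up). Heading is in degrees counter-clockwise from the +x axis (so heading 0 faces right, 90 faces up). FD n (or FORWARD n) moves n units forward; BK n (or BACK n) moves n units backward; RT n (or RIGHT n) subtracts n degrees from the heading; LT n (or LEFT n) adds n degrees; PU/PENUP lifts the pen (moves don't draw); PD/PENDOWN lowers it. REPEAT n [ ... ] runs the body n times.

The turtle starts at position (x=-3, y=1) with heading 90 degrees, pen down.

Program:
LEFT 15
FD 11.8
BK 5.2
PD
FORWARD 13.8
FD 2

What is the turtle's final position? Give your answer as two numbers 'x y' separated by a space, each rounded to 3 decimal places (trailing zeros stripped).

Executing turtle program step by step:
Start: pos=(-3,1), heading=90, pen down
LT 15: heading 90 -> 105
FD 11.8: (-3,1) -> (-6.054,12.398) [heading=105, draw]
BK 5.2: (-6.054,12.398) -> (-4.708,7.375) [heading=105, draw]
PD: pen down
FD 13.8: (-4.708,7.375) -> (-8.28,20.705) [heading=105, draw]
FD 2: (-8.28,20.705) -> (-8.798,22.637) [heading=105, draw]
Final: pos=(-8.798,22.637), heading=105, 4 segment(s) drawn

Answer: -8.798 22.637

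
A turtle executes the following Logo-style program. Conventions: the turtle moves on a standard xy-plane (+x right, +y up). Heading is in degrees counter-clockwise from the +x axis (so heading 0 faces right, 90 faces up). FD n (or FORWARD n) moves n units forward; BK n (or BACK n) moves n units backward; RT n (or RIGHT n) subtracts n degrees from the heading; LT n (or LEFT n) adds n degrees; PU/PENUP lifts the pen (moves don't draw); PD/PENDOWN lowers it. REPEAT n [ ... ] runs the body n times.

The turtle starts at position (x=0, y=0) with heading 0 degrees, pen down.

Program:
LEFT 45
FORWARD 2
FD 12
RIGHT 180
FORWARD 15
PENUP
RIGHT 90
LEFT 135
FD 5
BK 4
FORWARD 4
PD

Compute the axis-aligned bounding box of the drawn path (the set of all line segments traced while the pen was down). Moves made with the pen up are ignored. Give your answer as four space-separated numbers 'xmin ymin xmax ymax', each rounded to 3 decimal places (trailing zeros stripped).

Answer: -0.707 -0.707 9.899 9.899

Derivation:
Executing turtle program step by step:
Start: pos=(0,0), heading=0, pen down
LT 45: heading 0 -> 45
FD 2: (0,0) -> (1.414,1.414) [heading=45, draw]
FD 12: (1.414,1.414) -> (9.899,9.899) [heading=45, draw]
RT 180: heading 45 -> 225
FD 15: (9.899,9.899) -> (-0.707,-0.707) [heading=225, draw]
PU: pen up
RT 90: heading 225 -> 135
LT 135: heading 135 -> 270
FD 5: (-0.707,-0.707) -> (-0.707,-5.707) [heading=270, move]
BK 4: (-0.707,-5.707) -> (-0.707,-1.707) [heading=270, move]
FD 4: (-0.707,-1.707) -> (-0.707,-5.707) [heading=270, move]
PD: pen down
Final: pos=(-0.707,-5.707), heading=270, 3 segment(s) drawn

Segment endpoints: x in {-0.707, 0, 1.414, 9.899}, y in {-0.707, 0, 1.414, 9.899}
xmin=-0.707, ymin=-0.707, xmax=9.899, ymax=9.899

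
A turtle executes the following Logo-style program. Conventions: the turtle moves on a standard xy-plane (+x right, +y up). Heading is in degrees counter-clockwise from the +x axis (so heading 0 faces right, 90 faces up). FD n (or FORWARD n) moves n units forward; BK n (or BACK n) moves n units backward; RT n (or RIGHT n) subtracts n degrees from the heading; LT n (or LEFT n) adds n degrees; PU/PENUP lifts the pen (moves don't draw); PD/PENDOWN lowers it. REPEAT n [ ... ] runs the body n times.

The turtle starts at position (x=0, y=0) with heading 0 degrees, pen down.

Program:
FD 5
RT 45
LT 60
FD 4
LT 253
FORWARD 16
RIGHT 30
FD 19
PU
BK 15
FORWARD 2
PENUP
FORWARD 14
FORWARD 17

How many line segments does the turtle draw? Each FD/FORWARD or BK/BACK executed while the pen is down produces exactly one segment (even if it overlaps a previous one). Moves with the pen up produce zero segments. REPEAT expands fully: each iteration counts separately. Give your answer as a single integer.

Executing turtle program step by step:
Start: pos=(0,0), heading=0, pen down
FD 5: (0,0) -> (5,0) [heading=0, draw]
RT 45: heading 0 -> 315
LT 60: heading 315 -> 15
FD 4: (5,0) -> (8.864,1.035) [heading=15, draw]
LT 253: heading 15 -> 268
FD 16: (8.864,1.035) -> (8.305,-14.955) [heading=268, draw]
RT 30: heading 268 -> 238
FD 19: (8.305,-14.955) -> (-1.763,-31.068) [heading=238, draw]
PU: pen up
BK 15: (-1.763,-31.068) -> (6.186,-18.347) [heading=238, move]
FD 2: (6.186,-18.347) -> (5.126,-20.043) [heading=238, move]
PU: pen up
FD 14: (5.126,-20.043) -> (-2.293,-31.916) [heading=238, move]
FD 17: (-2.293,-31.916) -> (-11.302,-46.333) [heading=238, move]
Final: pos=(-11.302,-46.333), heading=238, 4 segment(s) drawn
Segments drawn: 4

Answer: 4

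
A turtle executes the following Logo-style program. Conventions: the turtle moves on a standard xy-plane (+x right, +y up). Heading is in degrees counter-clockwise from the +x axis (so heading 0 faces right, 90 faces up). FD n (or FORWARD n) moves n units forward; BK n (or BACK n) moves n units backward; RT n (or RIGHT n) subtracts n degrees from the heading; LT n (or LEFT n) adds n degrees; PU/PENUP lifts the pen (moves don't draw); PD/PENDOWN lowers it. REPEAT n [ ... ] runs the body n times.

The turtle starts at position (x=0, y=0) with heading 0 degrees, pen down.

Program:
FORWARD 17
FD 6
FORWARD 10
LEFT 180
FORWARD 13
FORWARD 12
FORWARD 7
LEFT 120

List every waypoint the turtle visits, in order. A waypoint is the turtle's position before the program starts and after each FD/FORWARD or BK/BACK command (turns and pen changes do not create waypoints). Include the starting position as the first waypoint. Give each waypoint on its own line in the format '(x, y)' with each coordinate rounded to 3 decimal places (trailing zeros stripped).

Answer: (0, 0)
(17, 0)
(23, 0)
(33, 0)
(20, 0)
(8, 0)
(1, 0)

Derivation:
Executing turtle program step by step:
Start: pos=(0,0), heading=0, pen down
FD 17: (0,0) -> (17,0) [heading=0, draw]
FD 6: (17,0) -> (23,0) [heading=0, draw]
FD 10: (23,0) -> (33,0) [heading=0, draw]
LT 180: heading 0 -> 180
FD 13: (33,0) -> (20,0) [heading=180, draw]
FD 12: (20,0) -> (8,0) [heading=180, draw]
FD 7: (8,0) -> (1,0) [heading=180, draw]
LT 120: heading 180 -> 300
Final: pos=(1,0), heading=300, 6 segment(s) drawn
Waypoints (7 total):
(0, 0)
(17, 0)
(23, 0)
(33, 0)
(20, 0)
(8, 0)
(1, 0)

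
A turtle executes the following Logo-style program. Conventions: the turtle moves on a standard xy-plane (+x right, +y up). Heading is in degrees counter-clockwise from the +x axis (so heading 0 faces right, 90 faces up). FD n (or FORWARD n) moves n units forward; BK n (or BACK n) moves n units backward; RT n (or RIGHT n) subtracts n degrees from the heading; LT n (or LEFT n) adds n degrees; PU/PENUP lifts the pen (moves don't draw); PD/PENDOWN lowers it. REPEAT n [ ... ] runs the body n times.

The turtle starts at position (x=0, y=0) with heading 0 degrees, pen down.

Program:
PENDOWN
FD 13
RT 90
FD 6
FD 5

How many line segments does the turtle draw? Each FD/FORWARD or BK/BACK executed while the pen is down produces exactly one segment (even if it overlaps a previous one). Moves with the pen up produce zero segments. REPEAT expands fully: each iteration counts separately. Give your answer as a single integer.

Answer: 3

Derivation:
Executing turtle program step by step:
Start: pos=(0,0), heading=0, pen down
PD: pen down
FD 13: (0,0) -> (13,0) [heading=0, draw]
RT 90: heading 0 -> 270
FD 6: (13,0) -> (13,-6) [heading=270, draw]
FD 5: (13,-6) -> (13,-11) [heading=270, draw]
Final: pos=(13,-11), heading=270, 3 segment(s) drawn
Segments drawn: 3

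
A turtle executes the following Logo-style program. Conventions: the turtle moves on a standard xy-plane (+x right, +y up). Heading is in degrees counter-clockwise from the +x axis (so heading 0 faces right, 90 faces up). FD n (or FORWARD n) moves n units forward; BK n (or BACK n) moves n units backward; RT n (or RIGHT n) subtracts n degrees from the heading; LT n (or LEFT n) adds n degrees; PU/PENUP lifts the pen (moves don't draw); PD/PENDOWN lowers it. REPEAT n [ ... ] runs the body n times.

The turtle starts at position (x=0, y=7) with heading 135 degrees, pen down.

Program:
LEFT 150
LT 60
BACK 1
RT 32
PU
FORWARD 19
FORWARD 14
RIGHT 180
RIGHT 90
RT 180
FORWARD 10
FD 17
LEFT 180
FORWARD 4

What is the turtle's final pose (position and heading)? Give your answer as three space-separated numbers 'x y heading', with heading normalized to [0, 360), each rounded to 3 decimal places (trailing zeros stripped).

Executing turtle program step by step:
Start: pos=(0,7), heading=135, pen down
LT 150: heading 135 -> 285
LT 60: heading 285 -> 345
BK 1: (0,7) -> (-0.966,7.259) [heading=345, draw]
RT 32: heading 345 -> 313
PU: pen up
FD 19: (-0.966,7.259) -> (11.992,-6.637) [heading=313, move]
FD 14: (11.992,-6.637) -> (21.54,-16.876) [heading=313, move]
RT 180: heading 313 -> 133
RT 90: heading 133 -> 43
RT 180: heading 43 -> 223
FD 10: (21.54,-16.876) -> (14.226,-23.696) [heading=223, move]
FD 17: (14.226,-23.696) -> (1.793,-35.29) [heading=223, move]
LT 180: heading 223 -> 43
FD 4: (1.793,-35.29) -> (4.719,-32.562) [heading=43, move]
Final: pos=(4.719,-32.562), heading=43, 1 segment(s) drawn

Answer: 4.719 -32.562 43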